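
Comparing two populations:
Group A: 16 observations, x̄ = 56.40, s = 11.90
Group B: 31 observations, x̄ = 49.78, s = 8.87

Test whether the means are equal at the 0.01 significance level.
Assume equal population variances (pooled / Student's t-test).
Student's two-sample t-test (equal variances):
H₀: μ₁ = μ₂
H₁: μ₁ ≠ μ₂
df = n₁ + n₂ - 2 = 45
Pooled variance s_p² = [(n₁-1)s₁² + (n₂-1)s₂²] / (n₁ + n₂ - 2) = [(15)(11.90²) + (30)(8.87²)] / 45 = 99.6546
SE = √(s_p²(1/n₁ + 1/n₂)) = √(99.6546 × (1/16 + 1/31)) = 3.0730
t = (x̄₁ - x̄₂) / SE = (56.40 - 49.78) / 3.0730 = 6.62 / 3.0730 = 2.154
p-value = 0.0366

Since p-value > α = 0.01, we fail to reject H₀.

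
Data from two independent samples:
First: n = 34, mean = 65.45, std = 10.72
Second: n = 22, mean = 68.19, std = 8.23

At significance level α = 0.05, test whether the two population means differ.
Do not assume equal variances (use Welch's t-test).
Welch's two-sample t-test:
H₀: μ₁ = μ₂
H₁: μ₁ ≠ μ₂
s₁²/n₁ = 10.72²/34 = 3.3800,  s₂²/n₂ = 8.23²/22 = 3.0788
SE = √(s₁²/n₁ + s₂²/n₂) = √(3.3800 + 3.0788) = 2.5414
df (Welch-Satterthwaite) = (s₁²/n₁ + s₂²/n₂)² / [(s₁²/n₁)²/(n₁-1) + (s₂²/n₂)²/(n₂-1)] ≈ 52.30
t = (x̄₁ - x̄₂) / SE = (65.45 - 68.19) / 2.5414 = -2.74 / 2.5414 = -1.078
p-value = 0.2859

Since p-value > α = 0.05, we fail to reject H₀.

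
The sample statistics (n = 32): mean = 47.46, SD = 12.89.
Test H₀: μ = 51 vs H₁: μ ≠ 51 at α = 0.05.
One-sample t-test:
H₀: μ = 51
H₁: μ ≠ 51
df = n - 1 = 31
t = (x̄ - μ₀) / (s/√n) = (47.46 - 51) / (12.89/√32) = -1.554
p-value = 0.1304

Since p-value > α = 0.05, we fail to reject H₀.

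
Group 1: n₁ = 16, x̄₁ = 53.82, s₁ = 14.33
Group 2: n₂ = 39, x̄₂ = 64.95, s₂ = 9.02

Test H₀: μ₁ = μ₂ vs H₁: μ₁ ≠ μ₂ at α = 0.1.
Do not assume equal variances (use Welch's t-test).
Welch's two-sample t-test:
H₀: μ₁ = μ₂
H₁: μ₁ ≠ μ₂
s₁²/n₁ = 14.33²/16 = 12.8343,  s₂²/n₂ = 9.02²/39 = 2.0862
SE = √(s₁²/n₁ + s₂²/n₂) = √(12.8343 + 2.0862) = 3.8627
df (Welch-Satterthwaite) = (s₁²/n₁ + s₂²/n₂)² / [(s₁²/n₁)²/(n₁-1) + (s₂²/n₂)²/(n₂-1)] ≈ 20.06
t = (x̄₁ - x̄₂) / SE = (53.82 - 64.95) / 3.8627 = -11.13 / 3.8627 = -2.881
p-value = 0.0092

Since p-value < α = 0.1, we reject H₀.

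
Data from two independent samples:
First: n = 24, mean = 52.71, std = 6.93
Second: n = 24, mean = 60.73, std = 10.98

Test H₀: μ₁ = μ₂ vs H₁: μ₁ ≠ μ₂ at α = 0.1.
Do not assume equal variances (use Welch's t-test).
Welch's two-sample t-test:
H₀: μ₁ = μ₂
H₁: μ₁ ≠ μ₂
s₁²/n₁ = 6.93²/24 = 2.0010,  s₂²/n₂ = 10.98²/24 = 5.0234
SE = √(s₁²/n₁ + s₂²/n₂) = √(2.0010 + 5.0234) = 2.6504
df (Welch-Satterthwaite) = (s₁²/n₁ + s₂²/n₂)² / [(s₁²/n₁)²/(n₁-1) + (s₂²/n₂)²/(n₂-1)] ≈ 38.81
t = (x̄₁ - x̄₂) / SE = (52.71 - 60.73) / 2.6504 = -8.02 / 2.6504 = -3.026
p-value = 0.0044

Since p-value < α = 0.1, we reject H₀.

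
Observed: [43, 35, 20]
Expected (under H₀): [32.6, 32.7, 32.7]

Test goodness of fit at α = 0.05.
Chi-square goodness of fit test:
H₀: observed counts match expected distribution
H₁: observed counts differ from expected distribution
df = k - 1 = 2
χ² = Σ(O - E)²/E
   = (43 - 32.6)²/32.6 + (35 - 32.7)²/32.7 + (20 - 32.7)²/32.7
   = 3.318 + 0.162 + 4.932
   = 8.41
p-value = 0.0149

Since p-value < α = 0.05, we reject H₀.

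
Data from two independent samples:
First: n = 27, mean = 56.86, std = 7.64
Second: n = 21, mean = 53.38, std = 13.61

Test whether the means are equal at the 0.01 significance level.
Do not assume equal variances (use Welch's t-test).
Welch's two-sample t-test:
H₀: μ₁ = μ₂
H₁: μ₁ ≠ μ₂
s₁²/n₁ = 7.64²/27 = 2.1618,  s₂²/n₂ = 13.61²/21 = 8.8206
SE = √(s₁²/n₁ + s₂²/n₂) = √(2.1618 + 8.8206) = 3.3140
df (Welch-Satterthwaite) = (s₁²/n₁ + s₂²/n₂)² / [(s₁²/n₁)²/(n₁-1) + (s₂²/n₂)²/(n₂-1)] ≈ 29.64
t = (x̄₁ - x̄₂) / SE = (56.86 - 53.38) / 3.3140 = 3.48 / 3.3140 = 1.050
p-value = 0.3022

Since p-value > α = 0.01, we fail to reject H₀.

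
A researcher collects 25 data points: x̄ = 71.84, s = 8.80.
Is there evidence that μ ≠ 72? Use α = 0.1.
One-sample t-test:
H₀: μ = 72
H₁: μ ≠ 72
df = n - 1 = 24
t = (x̄ - μ₀) / (s/√n) = (71.84 - 72) / (8.80/√25) = -0.091
p-value = 0.9283

Since p-value > α = 0.1, we fail to reject H₀.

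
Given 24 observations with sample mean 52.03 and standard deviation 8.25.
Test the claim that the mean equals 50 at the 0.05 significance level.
One-sample t-test:
H₀: μ = 50
H₁: μ ≠ 50
df = n - 1 = 23
t = (x̄ - μ₀) / (s/√n) = (52.03 - 50) / (8.25/√24) = 1.205
p-value = 0.2403

Since p-value > α = 0.05, we fail to reject H₀.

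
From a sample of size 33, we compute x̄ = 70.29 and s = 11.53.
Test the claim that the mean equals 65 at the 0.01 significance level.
One-sample t-test:
H₀: μ = 65
H₁: μ ≠ 65
df = n - 1 = 32
t = (x̄ - μ₀) / (s/√n) = (70.29 - 65) / (11.53/√33) = 2.636
p-value = 0.0128

Since p-value > α = 0.01, we fail to reject H₀.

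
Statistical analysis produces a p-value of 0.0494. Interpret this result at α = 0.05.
Since p = 0.0494 < α = 0.05, reject H₀.
There is sufficient evidence to reject the null hypothesis; the result is statistically significant at the 0.05 level.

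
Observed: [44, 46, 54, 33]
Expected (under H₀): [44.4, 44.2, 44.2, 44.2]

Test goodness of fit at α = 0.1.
Chi-square goodness of fit test:
H₀: observed counts match expected distribution
H₁: observed counts differ from expected distribution
df = k - 1 = 3
χ² = Σ(O - E)²/E
   = (44 - 44.4)²/44.4 + (46 - 44.2)²/44.2 + (54 - 44.2)²/44.2 + (33 - 44.2)²/44.2
   = 0.004 + 0.073 + 2.173 + 2.838
   = 5.09
p-value = 0.1655

Since p-value > α = 0.1, we fail to reject H₀.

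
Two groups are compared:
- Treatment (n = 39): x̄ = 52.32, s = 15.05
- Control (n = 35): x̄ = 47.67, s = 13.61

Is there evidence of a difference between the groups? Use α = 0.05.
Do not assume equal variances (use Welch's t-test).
Welch's two-sample t-test:
H₀: μ₁ = μ₂
H₁: μ₁ ≠ μ₂
s₁²/n₁ = 15.05²/39 = 5.8078,  s₂²/n₂ = 13.61²/35 = 5.2923
SE = √(s₁²/n₁ + s₂²/n₂) = √(5.8078 + 5.2923) = 3.3317
df (Welch-Satterthwaite) = (s₁²/n₁ + s₂²/n₂)² / [(s₁²/n₁)²/(n₁-1) + (s₂²/n₂)²/(n₂-1)] ≈ 71.99
t = (x̄₁ - x̄₂) / SE = (52.32 - 47.67) / 3.3317 = 4.65 / 3.3317 = 1.396
p-value = 0.1671

Since p-value > α = 0.05, we fail to reject H₀.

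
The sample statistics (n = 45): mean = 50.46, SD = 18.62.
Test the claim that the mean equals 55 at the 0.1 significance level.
One-sample t-test:
H₀: μ = 55
H₁: μ ≠ 55
df = n - 1 = 44
t = (x̄ - μ₀) / (s/√n) = (50.46 - 55) / (18.62/√45) = -1.636
p-value = 0.1091

Since p-value > α = 0.1, we fail to reject H₀.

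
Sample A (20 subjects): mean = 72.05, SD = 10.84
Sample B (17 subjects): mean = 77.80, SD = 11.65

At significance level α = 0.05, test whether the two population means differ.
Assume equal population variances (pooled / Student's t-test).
Student's two-sample t-test (equal variances):
H₀: μ₁ = μ₂
H₁: μ₁ ≠ μ₂
df = n₁ + n₂ - 2 = 35
Pooled variance s_p² = [(n₁-1)s₁² + (n₂-1)s₂²] / (n₁ + n₂ - 2) = [(19)(10.84²) + (16)(11.65²)] / 35 = 125.8333
SE = √(s_p²(1/n₁ + 1/n₂)) = √(125.8333 × (1/20 + 1/17)) = 3.7005
t = (x̄₁ - x̄₂) / SE = (72.05 - 77.80) / 3.7005 = -5.75 / 3.7005 = -1.554
p-value = 0.1292

Since p-value > α = 0.05, we fail to reject H₀.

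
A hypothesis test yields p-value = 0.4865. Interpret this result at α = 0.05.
Since p = 0.4865 > α = 0.05, fail to reject H₀.
There is insufficient evidence to reject the null hypothesis; the result is not statistically significant at the 0.05 level.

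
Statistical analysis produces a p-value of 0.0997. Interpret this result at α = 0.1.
Since p = 0.0997 < α = 0.1, reject H₀.
There is sufficient evidence to reject the null hypothesis; the result is statistically significant at the 0.1 level.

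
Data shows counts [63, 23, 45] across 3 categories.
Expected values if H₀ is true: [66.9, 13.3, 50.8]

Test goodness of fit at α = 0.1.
Chi-square goodness of fit test:
H₀: observed counts match expected distribution
H₁: observed counts differ from expected distribution
df = k - 1 = 2
χ² = Σ(O - E)²/E
   = (63 - 66.9)²/66.9 + (23 - 13.3)²/13.3 + (45 - 50.8)²/50.8
   = 0.227 + 7.074 + 0.662
   = 7.96
p-value = 0.0186

Since p-value < α = 0.1, we reject H₀.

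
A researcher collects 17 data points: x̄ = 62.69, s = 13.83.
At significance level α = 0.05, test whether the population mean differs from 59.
One-sample t-test:
H₀: μ = 59
H₁: μ ≠ 59
df = n - 1 = 16
t = (x̄ - μ₀) / (s/√n) = (62.69 - 59) / (13.83/√17) = 1.100
p-value = 0.2876

Since p-value > α = 0.05, we fail to reject H₀.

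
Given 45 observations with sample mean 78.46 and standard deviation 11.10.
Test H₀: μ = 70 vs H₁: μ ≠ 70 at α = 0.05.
One-sample t-test:
H₀: μ = 70
H₁: μ ≠ 70
df = n - 1 = 44
t = (x̄ - μ₀) / (s/√n) = (78.46 - 70) / (11.10/√45) = 5.113
p-value < 0.0001

Since p-value < α = 0.05, we reject H₀.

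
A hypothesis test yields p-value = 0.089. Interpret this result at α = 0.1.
Since p = 0.089 < α = 0.1, reject H₀.
There is sufficient evidence to reject the null hypothesis; the result is statistically significant at the 0.1 level.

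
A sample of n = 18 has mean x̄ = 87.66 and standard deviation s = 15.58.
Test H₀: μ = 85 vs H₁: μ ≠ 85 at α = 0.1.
One-sample t-test:
H₀: μ = 85
H₁: μ ≠ 85
df = n - 1 = 17
t = (x̄ - μ₀) / (s/√n) = (87.66 - 85) / (15.58/√18) = 0.724
p-value = 0.4787

Since p-value > α = 0.1, we fail to reject H₀.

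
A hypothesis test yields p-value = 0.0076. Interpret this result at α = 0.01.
Since p = 0.0076 < α = 0.01, reject H₀.
There is sufficient evidence to reject the null hypothesis; the result is statistically significant at the 0.01 level.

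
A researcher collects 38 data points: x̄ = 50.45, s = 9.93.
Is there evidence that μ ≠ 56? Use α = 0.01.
One-sample t-test:
H₀: μ = 56
H₁: μ ≠ 56
df = n - 1 = 37
t = (x̄ - μ₀) / (s/√n) = (50.45 - 56) / (9.93/√38) = -3.445
p-value = 0.0014

Since p-value < α = 0.01, we reject H₀.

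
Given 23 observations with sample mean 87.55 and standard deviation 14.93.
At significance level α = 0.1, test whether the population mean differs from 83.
One-sample t-test:
H₀: μ = 83
H₁: μ ≠ 83
df = n - 1 = 22
t = (x̄ - μ₀) / (s/√n) = (87.55 - 83) / (14.93/√23) = 1.462
p-value = 0.1580

Since p-value > α = 0.1, we fail to reject H₀.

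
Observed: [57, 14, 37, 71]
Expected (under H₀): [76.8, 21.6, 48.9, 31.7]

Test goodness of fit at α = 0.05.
Chi-square goodness of fit test:
H₀: observed counts match expected distribution
H₁: observed counts differ from expected distribution
df = k - 1 = 3
χ² = Σ(O - E)²/E
   = (57 - 76.8)²/76.8 + (14 - 21.6)²/21.6 + (37 - 48.9)²/48.9 + (71 - 31.7)²/31.7
   = 5.105 + 2.674 + 2.896 + 48.722
   = 59.40
p-value < 0.0001

Since p-value < α = 0.05, we reject H₀.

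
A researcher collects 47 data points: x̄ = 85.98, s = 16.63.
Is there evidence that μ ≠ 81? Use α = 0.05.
One-sample t-test:
H₀: μ = 81
H₁: μ ≠ 81
df = n - 1 = 46
t = (x̄ - μ₀) / (s/√n) = (85.98 - 81) / (16.63/√47) = 2.053
p-value = 0.0458

Since p-value < α = 0.05, we reject H₀.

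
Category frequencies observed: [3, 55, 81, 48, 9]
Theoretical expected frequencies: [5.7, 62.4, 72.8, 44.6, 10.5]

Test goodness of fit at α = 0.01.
Chi-square goodness of fit test:
H₀: observed counts match expected distribution
H₁: observed counts differ from expected distribution
df = k - 1 = 4
χ² = Σ(O - E)²/E
   = (3 - 5.7)²/5.7 + (55 - 62.4)²/62.4 + (81 - 72.8)²/72.8 + (48 - 44.6)²/44.6 + (9 - 10.5)²/10.5
   = 1.279 + 0.878 + 0.924 + 0.259 + 0.214
   = 3.55
p-value = 0.4698

Since p-value > α = 0.01, we fail to reject H₀.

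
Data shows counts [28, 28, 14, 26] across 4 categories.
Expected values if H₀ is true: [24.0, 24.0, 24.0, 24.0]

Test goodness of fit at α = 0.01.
Chi-square goodness of fit test:
H₀: observed counts match expected distribution
H₁: observed counts differ from expected distribution
df = k - 1 = 3
χ² = Σ(O - E)²/E
   = (28 - 24.0)²/24.0 + (28 - 24.0)²/24.0 + (14 - 24.0)²/24.0 + (26 - 24.0)²/24.0
   = 0.667 + 0.667 + 4.167 + 0.167
   = 5.67
p-value = 0.1290

Since p-value > α = 0.01, we fail to reject H₀.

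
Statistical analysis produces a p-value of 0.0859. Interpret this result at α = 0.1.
Since p = 0.0859 < α = 0.1, reject H₀.
There is sufficient evidence to reject the null hypothesis; the result is statistically significant at the 0.1 level.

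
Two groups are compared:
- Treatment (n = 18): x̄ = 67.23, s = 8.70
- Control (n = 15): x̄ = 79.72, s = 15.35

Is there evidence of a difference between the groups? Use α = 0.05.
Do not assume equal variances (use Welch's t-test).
Welch's two-sample t-test:
H₀: μ₁ = μ₂
H₁: μ₁ ≠ μ₂
s₁²/n₁ = 8.70²/18 = 4.2050,  s₂²/n₂ = 15.35²/15 = 15.7082
SE = √(s₁²/n₁ + s₂²/n₂) = √(4.2050 + 15.7082) = 4.4624
df (Welch-Satterthwaite) = (s₁²/n₁ + s₂²/n₂)² / [(s₁²/n₁)²/(n₁-1) + (s₂²/n₂)²/(n₂-1)] ≈ 21.24
t = (x̄₁ - x̄₂) / SE = (67.23 - 79.72) / 4.4624 = -12.49 / 4.4624 = -2.799
p-value = 0.0107

Since p-value < α = 0.05, we reject H₀.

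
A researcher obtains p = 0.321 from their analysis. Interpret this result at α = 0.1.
Since p = 0.321 > α = 0.1, fail to reject H₀.
There is insufficient evidence to reject the null hypothesis; the result is not statistically significant at the 0.1 level.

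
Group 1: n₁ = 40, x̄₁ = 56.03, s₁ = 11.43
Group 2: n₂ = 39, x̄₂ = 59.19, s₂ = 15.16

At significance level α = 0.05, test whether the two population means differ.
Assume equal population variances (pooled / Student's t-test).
Student's two-sample t-test (equal variances):
H₀: μ₁ = μ₂
H₁: μ₁ ≠ μ₂
df = n₁ + n₂ - 2 = 77
Pooled variance s_p² = [(n₁-1)s₁² + (n₂-1)s₂²] / (n₁ + n₂ - 2) = [(39)(11.43²) + (38)(15.16²)] / 77 = 179.5912
SE = √(s_p²(1/n₁ + 1/n₂)) = √(179.5912 × (1/40 + 1/39)) = 3.0157
t = (x̄₁ - x̄₂) / SE = (56.03 - 59.19) / 3.0157 = -3.16 / 3.0157 = -1.048
p-value = 0.2980

Since p-value > α = 0.05, we fail to reject H₀.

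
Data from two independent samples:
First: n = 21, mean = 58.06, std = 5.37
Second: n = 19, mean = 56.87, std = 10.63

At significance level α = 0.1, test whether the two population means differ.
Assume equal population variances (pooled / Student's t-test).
Student's two-sample t-test (equal variances):
H₀: μ₁ = μ₂
H₁: μ₁ ≠ μ₂
df = n₁ + n₂ - 2 = 38
Pooled variance s_p² = [(n₁-1)s₁² + (n₂-1)s₂²] / (n₁ + n₂ - 2) = [(20)(5.37²) + (18)(10.63²)] / 38 = 68.7022
SE = √(s_p²(1/n₁ + 1/n₂)) = √(68.7022 × (1/21 + 1/19)) = 2.6244
t = (x̄₁ - x̄₂) / SE = (58.06 - 56.87) / 2.6244 = 1.19 / 2.6244 = 0.453
p-value = 0.6528

Since p-value > α = 0.1, we fail to reject H₀.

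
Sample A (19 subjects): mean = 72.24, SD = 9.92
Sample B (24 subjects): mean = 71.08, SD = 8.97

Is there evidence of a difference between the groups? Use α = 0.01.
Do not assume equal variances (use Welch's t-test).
Welch's two-sample t-test:
H₀: μ₁ = μ₂
H₁: μ₁ ≠ μ₂
s₁²/n₁ = 9.92²/19 = 5.1793,  s₂²/n₂ = 8.97²/24 = 3.3525
SE = √(s₁²/n₁ + s₂²/n₂) = √(5.1793 + 3.3525) = 2.9209
df (Welch-Satterthwaite) = (s₁²/n₁ + s₂²/n₂)² / [(s₁²/n₁)²/(n₁-1) + (s₂²/n₂)²/(n₂-1)] ≈ 36.78
t = (x̄₁ - x̄₂) / SE = (72.24 - 71.08) / 2.9209 = 1.16 / 2.9209 = 0.397
p-value = 0.6936

Since p-value > α = 0.01, we fail to reject H₀.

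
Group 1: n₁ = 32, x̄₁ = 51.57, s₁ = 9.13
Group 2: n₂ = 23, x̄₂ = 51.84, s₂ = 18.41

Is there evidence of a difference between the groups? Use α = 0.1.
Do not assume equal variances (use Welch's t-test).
Welch's two-sample t-test:
H₀: μ₁ = μ₂
H₁: μ₁ ≠ μ₂
s₁²/n₁ = 9.13²/32 = 2.6049,  s₂²/n₂ = 18.41²/23 = 14.7360
SE = √(s₁²/n₁ + s₂²/n₂) = √(2.6049 + 14.7360) = 4.1642
df (Welch-Satterthwaite) = (s₁²/n₁ + s₂²/n₂)² / [(s₁²/n₁)²/(n₁-1) + (s₂²/n₂)²/(n₂-1)] ≈ 29.80
t = (x̄₁ - x̄₂) / SE = (51.57 - 51.84) / 4.1642 = -0.27 / 4.1642 = -0.065
p-value = 0.9487

Since p-value > α = 0.1, we fail to reject H₀.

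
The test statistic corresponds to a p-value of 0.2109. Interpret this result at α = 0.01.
Since p = 0.2109 > α = 0.01, fail to reject H₀.
There is insufficient evidence to reject the null hypothesis; the result is not statistically significant at the 0.01 level.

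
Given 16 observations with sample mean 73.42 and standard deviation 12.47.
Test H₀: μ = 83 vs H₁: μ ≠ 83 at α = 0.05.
One-sample t-test:
H₀: μ = 83
H₁: μ ≠ 83
df = n - 1 = 15
t = (x̄ - μ₀) / (s/√n) = (73.42 - 83) / (12.47/√16) = -3.073
p-value = 0.0077

Since p-value < α = 0.05, we reject H₀.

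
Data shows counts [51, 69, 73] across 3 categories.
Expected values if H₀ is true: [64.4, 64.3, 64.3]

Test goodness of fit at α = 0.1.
Chi-square goodness of fit test:
H₀: observed counts match expected distribution
H₁: observed counts differ from expected distribution
df = k - 1 = 2
χ² = Σ(O - E)²/E
   = (51 - 64.4)²/64.4 + (69 - 64.3)²/64.3 + (73 - 64.3)²/64.3
   = 2.788 + 0.344 + 1.177
   = 4.31
p-value = 0.1160

Since p-value > α = 0.1, we fail to reject H₀.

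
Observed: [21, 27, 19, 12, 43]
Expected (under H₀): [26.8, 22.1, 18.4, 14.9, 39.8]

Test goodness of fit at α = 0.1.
Chi-square goodness of fit test:
H₀: observed counts match expected distribution
H₁: observed counts differ from expected distribution
df = k - 1 = 4
χ² = Σ(O - E)²/E
   = (21 - 26.8)²/26.8 + (27 - 22.1)²/22.1 + (19 - 18.4)²/18.4 + (12 - 14.9)²/14.9 + (43 - 39.8)²/39.8
   = 1.255 + 1.086 + 0.020 + 0.564 + 0.257
   = 3.18
p-value = 0.5277

Since p-value > α = 0.1, we fail to reject H₀.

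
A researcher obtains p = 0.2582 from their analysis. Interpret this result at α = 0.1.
Since p = 0.2582 > α = 0.1, fail to reject H₀.
There is insufficient evidence to reject the null hypothesis; the result is not statistically significant at the 0.1 level.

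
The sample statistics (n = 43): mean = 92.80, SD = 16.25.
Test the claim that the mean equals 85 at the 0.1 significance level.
One-sample t-test:
H₀: μ = 85
H₁: μ ≠ 85
df = n - 1 = 42
t = (x̄ - μ₀) / (s/√n) = (92.80 - 85) / (16.25/√43) = 3.148
p-value = 0.0030

Since p-value < α = 0.1, we reject H₀.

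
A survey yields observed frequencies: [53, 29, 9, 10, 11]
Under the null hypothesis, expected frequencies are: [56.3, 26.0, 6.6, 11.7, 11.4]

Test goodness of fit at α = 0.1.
Chi-square goodness of fit test:
H₀: observed counts match expected distribution
H₁: observed counts differ from expected distribution
df = k - 1 = 4
χ² = Σ(O - E)²/E
   = (53 - 56.3)²/56.3 + (29 - 26.0)²/26.0 + (9 - 6.6)²/6.6 + (10 - 11.7)²/11.7 + (11 - 11.4)²/11.4
   = 0.193 + 0.346 + 0.873 + 0.247 + 0.014
   = 1.67
p-value = 0.7956

Since p-value > α = 0.1, we fail to reject H₀.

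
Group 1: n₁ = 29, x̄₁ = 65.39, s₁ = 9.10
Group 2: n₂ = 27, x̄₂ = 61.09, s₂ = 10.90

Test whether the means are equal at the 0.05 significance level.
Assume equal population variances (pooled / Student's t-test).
Student's two-sample t-test (equal variances):
H₀: μ₁ = μ₂
H₁: μ₁ ≠ μ₂
df = n₁ + n₂ - 2 = 54
Pooled variance s_p² = [(n₁-1)s₁² + (n₂-1)s₂²] / (n₁ + n₂ - 2) = [(28)(9.10²) + (26)(10.90²)] / 54 = 100.1433
SE = √(s_p²(1/n₁ + 1/n₂)) = √(100.1433 × (1/29 + 1/27)) = 2.6762
t = (x̄₁ - x̄₂) / SE = (65.39 - 61.09) / 2.6762 = 4.30 / 2.6762 = 1.607
p-value = 0.1139

Since p-value > α = 0.05, we fail to reject H₀.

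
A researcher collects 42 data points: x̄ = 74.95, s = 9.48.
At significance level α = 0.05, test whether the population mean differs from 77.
One-sample t-test:
H₀: μ = 77
H₁: μ ≠ 77
df = n - 1 = 41
t = (x̄ - μ₀) / (s/√n) = (74.95 - 77) / (9.48/√42) = -1.401
p-value = 0.1686

Since p-value > α = 0.05, we fail to reject H₀.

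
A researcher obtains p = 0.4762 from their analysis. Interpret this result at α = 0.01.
Since p = 0.4762 > α = 0.01, fail to reject H₀.
There is insufficient evidence to reject the null hypothesis; the result is not statistically significant at the 0.01 level.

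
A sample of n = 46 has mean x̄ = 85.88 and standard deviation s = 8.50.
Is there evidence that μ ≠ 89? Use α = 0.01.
One-sample t-test:
H₀: μ = 89
H₁: μ ≠ 89
df = n - 1 = 45
t = (x̄ - μ₀) / (s/√n) = (85.88 - 89) / (8.50/√46) = -2.490
p-value = 0.0166

Since p-value > α = 0.01, we fail to reject H₀.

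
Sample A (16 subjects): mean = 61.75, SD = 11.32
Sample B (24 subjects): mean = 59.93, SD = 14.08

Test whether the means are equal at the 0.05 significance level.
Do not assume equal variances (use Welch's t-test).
Welch's two-sample t-test:
H₀: μ₁ = μ₂
H₁: μ₁ ≠ μ₂
s₁²/n₁ = 11.32²/16 = 8.0089,  s₂²/n₂ = 14.08²/24 = 8.2603
SE = √(s₁²/n₁ + s₂²/n₂) = √(8.0089 + 8.2603) = 4.0335
df (Welch-Satterthwaite) = (s₁²/n₁ + s₂²/n₂)² / [(s₁²/n₁)²/(n₁-1) + (s₂²/n₂)²/(n₂-1)] ≈ 36.54
t = (x̄₁ - x̄₂) / SE = (61.75 - 59.93) / 4.0335 = 1.82 / 4.0335 = 0.451
p-value = 0.6545

Since p-value > α = 0.05, we fail to reject H₀.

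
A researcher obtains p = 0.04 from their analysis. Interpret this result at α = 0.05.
Since p = 0.04 < α = 0.05, reject H₀.
There is sufficient evidence to reject the null hypothesis; the result is statistically significant at the 0.05 level.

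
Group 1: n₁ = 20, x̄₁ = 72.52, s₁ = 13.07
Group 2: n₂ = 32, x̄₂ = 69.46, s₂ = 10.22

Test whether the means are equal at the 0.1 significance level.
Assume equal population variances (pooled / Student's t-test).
Student's two-sample t-test (equal variances):
H₀: μ₁ = μ₂
H₁: μ₁ ≠ μ₂
df = n₁ + n₂ - 2 = 50
Pooled variance s_p² = [(n₁-1)s₁² + (n₂-1)s₂²] / (n₁ + n₂ - 2) = [(19)(13.07²) + (31)(10.22²)] / 50 = 129.6715
SE = √(s_p²(1/n₁ + 1/n₂)) = √(129.6715 × (1/20 + 1/32)) = 3.2459
t = (x̄₁ - x̄₂) / SE = (72.52 - 69.46) / 3.2459 = 3.06 / 3.2459 = 0.943
p-value = 0.3504

Since p-value > α = 0.1, we fail to reject H₀.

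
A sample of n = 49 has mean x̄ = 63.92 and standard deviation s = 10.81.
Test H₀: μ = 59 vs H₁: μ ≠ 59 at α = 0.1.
One-sample t-test:
H₀: μ = 59
H₁: μ ≠ 59
df = n - 1 = 48
t = (x̄ - μ₀) / (s/√n) = (63.92 - 59) / (10.81/√49) = 3.186
p-value = 0.0025

Since p-value < α = 0.1, we reject H₀.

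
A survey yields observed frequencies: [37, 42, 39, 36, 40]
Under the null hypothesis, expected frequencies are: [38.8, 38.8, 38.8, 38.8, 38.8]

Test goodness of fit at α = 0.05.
Chi-square goodness of fit test:
H₀: observed counts match expected distribution
H₁: observed counts differ from expected distribution
df = k - 1 = 4
χ² = Σ(O - E)²/E
   = (37 - 38.8)²/38.8 + (42 - 38.8)²/38.8 + (39 - 38.8)²/38.8 + (36 - 38.8)²/38.8 + (40 - 38.8)²/38.8
   = 0.084 + 0.264 + 0.001 + 0.202 + 0.037
   = 0.59
p-value = 0.9644

Since p-value > α = 0.05, we fail to reject H₀.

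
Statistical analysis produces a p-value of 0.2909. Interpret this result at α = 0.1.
Since p = 0.2909 > α = 0.1, fail to reject H₀.
There is insufficient evidence to reject the null hypothesis; the result is not statistically significant at the 0.1 level.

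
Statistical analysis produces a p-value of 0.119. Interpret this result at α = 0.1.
Since p = 0.119 > α = 0.1, fail to reject H₀.
There is insufficient evidence to reject the null hypothesis; the result is not statistically significant at the 0.1 level.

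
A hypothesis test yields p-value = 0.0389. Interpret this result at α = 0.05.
Since p = 0.0389 < α = 0.05, reject H₀.
There is sufficient evidence to reject the null hypothesis; the result is statistically significant at the 0.05 level.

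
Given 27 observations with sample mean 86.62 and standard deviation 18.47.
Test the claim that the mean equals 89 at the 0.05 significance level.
One-sample t-test:
H₀: μ = 89
H₁: μ ≠ 89
df = n - 1 = 26
t = (x̄ - μ₀) / (s/√n) = (86.62 - 89) / (18.47/√27) = -0.670
p-value = 0.5090

Since p-value > α = 0.05, we fail to reject H₀.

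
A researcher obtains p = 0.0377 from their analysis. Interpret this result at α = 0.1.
Since p = 0.0377 < α = 0.1, reject H₀.
There is sufficient evidence to reject the null hypothesis; the result is statistically significant at the 0.1 level.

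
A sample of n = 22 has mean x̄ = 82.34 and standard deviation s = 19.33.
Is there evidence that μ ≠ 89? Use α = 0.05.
One-sample t-test:
H₀: μ = 89
H₁: μ ≠ 89
df = n - 1 = 21
t = (x̄ - μ₀) / (s/√n) = (82.34 - 89) / (19.33/√22) = -1.616
p-value = 0.1210

Since p-value > α = 0.05, we fail to reject H₀.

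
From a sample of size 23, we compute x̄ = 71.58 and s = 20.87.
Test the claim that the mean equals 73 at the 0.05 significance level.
One-sample t-test:
H₀: μ = 73
H₁: μ ≠ 73
df = n - 1 = 22
t = (x̄ - μ₀) / (s/√n) = (71.58 - 73) / (20.87/√23) = -0.326
p-value = 0.7473

Since p-value > α = 0.05, we fail to reject H₀.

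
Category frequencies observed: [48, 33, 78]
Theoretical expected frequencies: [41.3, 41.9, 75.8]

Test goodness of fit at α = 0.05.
Chi-square goodness of fit test:
H₀: observed counts match expected distribution
H₁: observed counts differ from expected distribution
df = k - 1 = 2
χ² = Σ(O - E)²/E
   = (48 - 41.3)²/41.3 + (33 - 41.9)²/41.9 + (78 - 75.8)²/75.8
   = 1.087 + 1.890 + 0.064
   = 3.04
p-value = 0.2186

Since p-value > α = 0.05, we fail to reject H₀.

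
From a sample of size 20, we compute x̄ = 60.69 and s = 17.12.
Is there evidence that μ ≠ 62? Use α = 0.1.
One-sample t-test:
H₀: μ = 62
H₁: μ ≠ 62
df = n - 1 = 19
t = (x̄ - μ₀) / (s/√n) = (60.69 - 62) / (17.12/√20) = -0.342
p-value = 0.7360

Since p-value > α = 0.1, we fail to reject H₀.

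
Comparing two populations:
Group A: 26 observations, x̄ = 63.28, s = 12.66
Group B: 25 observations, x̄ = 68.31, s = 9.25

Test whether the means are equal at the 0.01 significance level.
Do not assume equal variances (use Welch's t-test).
Welch's two-sample t-test:
H₀: μ₁ = μ₂
H₁: μ₁ ≠ μ₂
s₁²/n₁ = 12.66²/26 = 6.1644,  s₂²/n₂ = 9.25²/25 = 3.4225
SE = √(s₁²/n₁ + s₂²/n₂) = √(6.1644 + 3.4225) = 3.0963
df (Welch-Satterthwaite) = (s₁²/n₁ + s₂²/n₂)² / [(s₁²/n₁)²/(n₁-1) + (s₂²/n₂)²/(n₂-1)] ≈ 45.77
t = (x̄₁ - x̄₂) / SE = (63.28 - 68.31) / 3.0963 = -5.03 / 3.0963 = -1.625
p-value = 0.1111

Since p-value > α = 0.01, we fail to reject H₀.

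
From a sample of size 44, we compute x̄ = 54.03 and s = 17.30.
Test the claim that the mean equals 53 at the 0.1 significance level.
One-sample t-test:
H₀: μ = 53
H₁: μ ≠ 53
df = n - 1 = 43
t = (x̄ - μ₀) / (s/√n) = (54.03 - 53) / (17.30/√44) = 0.395
p-value = 0.6948

Since p-value > α = 0.1, we fail to reject H₀.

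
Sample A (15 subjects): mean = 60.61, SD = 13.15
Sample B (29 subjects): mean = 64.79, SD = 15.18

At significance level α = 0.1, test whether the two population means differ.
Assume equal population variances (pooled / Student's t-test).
Student's two-sample t-test (equal variances):
H₀: μ₁ = μ₂
H₁: μ₁ ≠ μ₂
df = n₁ + n₂ - 2 = 42
Pooled variance s_p² = [(n₁-1)s₁² + (n₂-1)s₂²] / (n₁ + n₂ - 2) = [(14)(13.15²) + (28)(15.18²)] / 42 = 211.2624
SE = √(s_p²(1/n₁ + 1/n₂)) = √(211.2624 × (1/15 + 1/29)) = 4.6227
t = (x̄₁ - x̄₂) / SE = (60.61 - 64.79) / 4.6227 = -4.18 / 4.6227 = -0.904
p-value = 0.3710

Since p-value > α = 0.1, we fail to reject H₀.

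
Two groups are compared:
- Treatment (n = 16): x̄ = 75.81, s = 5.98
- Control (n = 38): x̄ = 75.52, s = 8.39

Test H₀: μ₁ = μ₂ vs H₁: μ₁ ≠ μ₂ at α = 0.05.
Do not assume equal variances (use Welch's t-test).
Welch's two-sample t-test:
H₀: μ₁ = μ₂
H₁: μ₁ ≠ μ₂
s₁²/n₁ = 5.98²/16 = 2.2350,  s₂²/n₂ = 8.39²/38 = 1.8524
SE = √(s₁²/n₁ + s₂²/n₂) = √(2.2350 + 1.8524) = 2.0217
df (Welch-Satterthwaite) = (s₁²/n₁ + s₂²/n₂)² / [(s₁²/n₁)²/(n₁-1) + (s₂²/n₂)²/(n₂-1)] ≈ 39.24
t = (x̄₁ - x̄₂) / SE = (75.81 - 75.52) / 2.0217 = 0.29 / 2.0217 = 0.143
p-value = 0.8867

Since p-value > α = 0.05, we fail to reject H₀.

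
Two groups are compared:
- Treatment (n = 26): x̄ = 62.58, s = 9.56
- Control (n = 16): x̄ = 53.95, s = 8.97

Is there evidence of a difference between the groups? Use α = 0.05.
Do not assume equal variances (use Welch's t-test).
Welch's two-sample t-test:
H₀: μ₁ = μ₂
H₁: μ₁ ≠ μ₂
s₁²/n₁ = 9.56²/26 = 3.5151,  s₂²/n₂ = 8.97²/16 = 5.0288
SE = √(s₁²/n₁ + s₂²/n₂) = √(3.5151 + 5.0288) = 2.9230
df (Welch-Satterthwaite) = (s₁²/n₁ + s₂²/n₂)² / [(s₁²/n₁)²/(n₁-1) + (s₂²/n₂)²/(n₂-1)] ≈ 33.48
t = (x̄₁ - x̄₂) / SE = (62.58 - 53.95) / 2.9230 = 8.63 / 2.9230 = 2.952
p-value = 0.0057

Since p-value < α = 0.05, we reject H₀.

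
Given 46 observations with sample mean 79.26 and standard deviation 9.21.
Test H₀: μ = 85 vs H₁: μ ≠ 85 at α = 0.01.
One-sample t-test:
H₀: μ = 85
H₁: μ ≠ 85
df = n - 1 = 45
t = (x̄ - μ₀) / (s/√n) = (79.26 - 85) / (9.21/√46) = -4.227
p-value = 0.0001

Since p-value < α = 0.01, we reject H₀.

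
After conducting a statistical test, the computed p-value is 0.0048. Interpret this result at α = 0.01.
Since p = 0.0048 < α = 0.01, reject H₀.
There is sufficient evidence to reject the null hypothesis; the result is statistically significant at the 0.01 level.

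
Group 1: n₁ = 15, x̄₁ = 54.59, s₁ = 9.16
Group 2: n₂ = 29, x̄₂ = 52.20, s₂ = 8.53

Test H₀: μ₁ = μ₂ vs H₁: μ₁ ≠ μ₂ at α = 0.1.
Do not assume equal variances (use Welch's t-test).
Welch's two-sample t-test:
H₀: μ₁ = μ₂
H₁: μ₁ ≠ μ₂
s₁²/n₁ = 9.16²/15 = 5.5937,  s₂²/n₂ = 8.53²/29 = 2.5090
SE = √(s₁²/n₁ + s₂²/n₂) = √(5.5937 + 2.5090) = 2.8465
df (Welch-Satterthwaite) = (s₁²/n₁ + s₂²/n₂)² / [(s₁²/n₁)²/(n₁-1) + (s₂²/n₂)²/(n₂-1)] ≈ 26.69
t = (x̄₁ - x̄₂) / SE = (54.59 - 52.20) / 2.8465 = 2.39 / 2.8465 = 0.840
p-value = 0.4086

Since p-value > α = 0.1, we fail to reject H₀.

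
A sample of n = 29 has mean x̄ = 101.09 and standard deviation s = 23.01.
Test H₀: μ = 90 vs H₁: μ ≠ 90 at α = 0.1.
One-sample t-test:
H₀: μ = 90
H₁: μ ≠ 90
df = n - 1 = 28
t = (x̄ - μ₀) / (s/√n) = (101.09 - 90) / (23.01/√29) = 2.595
p-value = 0.0149

Since p-value < α = 0.1, we reject H₀.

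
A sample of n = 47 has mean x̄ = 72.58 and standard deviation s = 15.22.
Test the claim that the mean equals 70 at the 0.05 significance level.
One-sample t-test:
H₀: μ = 70
H₁: μ ≠ 70
df = n - 1 = 46
t = (x̄ - μ₀) / (s/√n) = (72.58 - 70) / (15.22/√47) = 1.162
p-value = 0.2512

Since p-value > α = 0.05, we fail to reject H₀.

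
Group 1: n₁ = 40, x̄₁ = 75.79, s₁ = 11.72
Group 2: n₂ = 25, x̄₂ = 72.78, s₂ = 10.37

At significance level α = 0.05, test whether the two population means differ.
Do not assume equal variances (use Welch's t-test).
Welch's two-sample t-test:
H₀: μ₁ = μ₂
H₁: μ₁ ≠ μ₂
s₁²/n₁ = 11.72²/40 = 3.4340,  s₂²/n₂ = 10.37²/25 = 4.3015
SE = √(s₁²/n₁ + s₂²/n₂) = √(3.4340 + 4.3015) = 2.7813
df (Welch-Satterthwaite) = (s₁²/n₁ + s₂²/n₂)² / [(s₁²/n₁)²/(n₁-1) + (s₂²/n₂)²/(n₂-1)] ≈ 55.75
t = (x̄₁ - x̄₂) / SE = (75.79 - 72.78) / 2.7813 = 3.01 / 2.7813 = 1.082
p-value = 0.2838

Since p-value > α = 0.05, we fail to reject H₀.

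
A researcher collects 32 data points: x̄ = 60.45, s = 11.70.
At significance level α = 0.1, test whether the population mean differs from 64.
One-sample t-test:
H₀: μ = 64
H₁: μ ≠ 64
df = n - 1 = 31
t = (x̄ - μ₀) / (s/√n) = (60.45 - 64) / (11.70/√32) = -1.716
p-value = 0.0961

Since p-value < α = 0.1, we reject H₀.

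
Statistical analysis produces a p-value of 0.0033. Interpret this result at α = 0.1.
Since p = 0.0033 < α = 0.1, reject H₀.
There is sufficient evidence to reject the null hypothesis; the result is statistically significant at the 0.1 level.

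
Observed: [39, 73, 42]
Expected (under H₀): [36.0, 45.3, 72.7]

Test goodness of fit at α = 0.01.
Chi-square goodness of fit test:
H₀: observed counts match expected distribution
H₁: observed counts differ from expected distribution
df = k - 1 = 2
χ² = Σ(O - E)²/E
   = (39 - 36.0)²/36.0 + (73 - 45.3)²/45.3 + (42 - 72.7)²/72.7
   = 0.250 + 16.938 + 12.964
   = 30.15
p-value < 0.0001

Since p-value < α = 0.01, we reject H₀.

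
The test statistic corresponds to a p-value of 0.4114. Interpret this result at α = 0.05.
Since p = 0.4114 > α = 0.05, fail to reject H₀.
There is insufficient evidence to reject the null hypothesis; the result is not statistically significant at the 0.05 level.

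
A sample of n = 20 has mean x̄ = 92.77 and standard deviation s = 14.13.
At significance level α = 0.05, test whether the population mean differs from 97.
One-sample t-test:
H₀: μ = 97
H₁: μ ≠ 97
df = n - 1 = 19
t = (x̄ - μ₀) / (s/√n) = (92.77 - 97) / (14.13/√20) = -1.339
p-value = 0.1964

Since p-value > α = 0.05, we fail to reject H₀.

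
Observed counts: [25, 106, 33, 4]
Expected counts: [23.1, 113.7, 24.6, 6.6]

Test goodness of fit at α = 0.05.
Chi-square goodness of fit test:
H₀: observed counts match expected distribution
H₁: observed counts differ from expected distribution
df = k - 1 = 3
χ² = Σ(O - E)²/E
   = (25 - 23.1)²/23.1 + (106 - 113.7)²/113.7 + (33 - 24.6)²/24.6 + (4 - 6.6)²/6.6
   = 0.156 + 0.521 + 2.868 + 1.024
   = 4.57
p-value = 0.2061

Since p-value > α = 0.05, we fail to reject H₀.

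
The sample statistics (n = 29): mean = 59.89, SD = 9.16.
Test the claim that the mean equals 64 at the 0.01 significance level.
One-sample t-test:
H₀: μ = 64
H₁: μ ≠ 64
df = n - 1 = 28
t = (x̄ - μ₀) / (s/√n) = (59.89 - 64) / (9.16/√29) = -2.416
p-value = 0.0224

Since p-value > α = 0.01, we fail to reject H₀.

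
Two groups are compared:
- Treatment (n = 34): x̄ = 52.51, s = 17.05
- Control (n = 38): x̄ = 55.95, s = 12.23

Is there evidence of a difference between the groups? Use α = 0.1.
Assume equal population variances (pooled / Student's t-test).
Student's two-sample t-test (equal variances):
H₀: μ₁ = μ₂
H₁: μ₁ ≠ μ₂
df = n₁ + n₂ - 2 = 70
Pooled variance s_p² = [(n₁-1)s₁² + (n₂-1)s₂²] / (n₁ + n₂ - 2) = [(33)(17.05²) + (37)(12.23²)] / 70 = 216.1054
SE = √(s_p²(1/n₁ + 1/n₂)) = √(216.1054 × (1/34 + 1/38)) = 3.4703
t = (x̄₁ - x̄₂) / SE = (52.51 - 55.95) / 3.4703 = -3.44 / 3.4703 = -0.991
p-value = 0.3250

Since p-value > α = 0.1, we fail to reject H₀.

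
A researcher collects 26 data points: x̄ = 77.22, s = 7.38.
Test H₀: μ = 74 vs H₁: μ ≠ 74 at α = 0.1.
One-sample t-test:
H₀: μ = 74
H₁: μ ≠ 74
df = n - 1 = 25
t = (x̄ - μ₀) / (s/√n) = (77.22 - 74) / (7.38/√26) = 2.225
p-value = 0.0354

Since p-value < α = 0.1, we reject H₀.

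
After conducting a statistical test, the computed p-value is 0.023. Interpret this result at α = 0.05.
Since p = 0.023 < α = 0.05, reject H₀.
There is sufficient evidence to reject the null hypothesis; the result is statistically significant at the 0.05 level.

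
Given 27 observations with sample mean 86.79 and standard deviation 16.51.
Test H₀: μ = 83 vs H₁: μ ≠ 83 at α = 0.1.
One-sample t-test:
H₀: μ = 83
H₁: μ ≠ 83
df = n - 1 = 26
t = (x̄ - μ₀) / (s/√n) = (86.79 - 83) / (16.51/√27) = 1.193
p-value = 0.2437

Since p-value > α = 0.1, we fail to reject H₀.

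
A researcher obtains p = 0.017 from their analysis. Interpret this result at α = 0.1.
Since p = 0.017 < α = 0.1, reject H₀.
There is sufficient evidence to reject the null hypothesis; the result is statistically significant at the 0.1 level.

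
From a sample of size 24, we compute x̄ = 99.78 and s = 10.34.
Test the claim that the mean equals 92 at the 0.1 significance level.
One-sample t-test:
H₀: μ = 92
H₁: μ ≠ 92
df = n - 1 = 23
t = (x̄ - μ₀) / (s/√n) = (99.78 - 92) / (10.34/√24) = 3.686
p-value = 0.0012

Since p-value < α = 0.1, we reject H₀.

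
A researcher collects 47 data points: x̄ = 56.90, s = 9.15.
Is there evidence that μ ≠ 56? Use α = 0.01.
One-sample t-test:
H₀: μ = 56
H₁: μ ≠ 56
df = n - 1 = 46
t = (x̄ - μ₀) / (s/√n) = (56.90 - 56) / (9.15/√47) = 0.674
p-value = 0.5035

Since p-value > α = 0.01, we fail to reject H₀.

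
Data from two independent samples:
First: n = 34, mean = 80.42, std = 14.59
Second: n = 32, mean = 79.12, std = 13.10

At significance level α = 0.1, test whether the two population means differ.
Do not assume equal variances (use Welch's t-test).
Welch's two-sample t-test:
H₀: μ₁ = μ₂
H₁: μ₁ ≠ μ₂
s₁²/n₁ = 14.59²/34 = 6.2608,  s₂²/n₂ = 13.10²/32 = 5.3628
SE = √(s₁²/n₁ + s₂²/n₂) = √(6.2608 + 5.3628) = 3.4093
df (Welch-Satterthwaite) = (s₁²/n₁ + s₂²/n₂)² / [(s₁²/n₁)²/(n₁-1) + (s₂²/n₂)²/(n₂-1)] ≈ 63.86
t = (x̄₁ - x̄₂) / SE = (80.42 - 79.12) / 3.4093 = 1.30 / 3.4093 = 0.381
p-value = 0.7042

Since p-value > α = 0.1, we fail to reject H₀.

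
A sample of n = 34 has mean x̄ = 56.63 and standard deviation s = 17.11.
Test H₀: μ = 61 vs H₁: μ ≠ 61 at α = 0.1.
One-sample t-test:
H₀: μ = 61
H₁: μ ≠ 61
df = n - 1 = 33
t = (x̄ - μ₀) / (s/√n) = (56.63 - 61) / (17.11/√34) = -1.489
p-value = 0.1459

Since p-value > α = 0.1, we fail to reject H₀.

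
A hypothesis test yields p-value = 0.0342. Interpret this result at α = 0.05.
Since p = 0.0342 < α = 0.05, reject H₀.
There is sufficient evidence to reject the null hypothesis; the result is statistically significant at the 0.05 level.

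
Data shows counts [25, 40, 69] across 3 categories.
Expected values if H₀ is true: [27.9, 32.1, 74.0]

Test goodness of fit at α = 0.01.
Chi-square goodness of fit test:
H₀: observed counts match expected distribution
H₁: observed counts differ from expected distribution
df = k - 1 = 2
χ² = Σ(O - E)²/E
   = (25 - 27.9)²/27.9 + (40 - 32.1)²/32.1 + (69 - 74.0)²/74.0
   = 0.301 + 1.944 + 0.338
   = 2.58
p-value = 0.2748

Since p-value > α = 0.01, we fail to reject H₀.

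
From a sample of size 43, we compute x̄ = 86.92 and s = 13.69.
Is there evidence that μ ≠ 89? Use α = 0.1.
One-sample t-test:
H₀: μ = 89
H₁: μ ≠ 89
df = n - 1 = 42
t = (x̄ - μ₀) / (s/√n) = (86.92 - 89) / (13.69/√43) = -0.996
p-value = 0.3248

Since p-value > α = 0.1, we fail to reject H₀.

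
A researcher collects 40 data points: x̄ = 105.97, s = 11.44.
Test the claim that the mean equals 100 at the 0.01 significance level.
One-sample t-test:
H₀: μ = 100
H₁: μ ≠ 100
df = n - 1 = 39
t = (x̄ - μ₀) / (s/√n) = (105.97 - 100) / (11.44/√40) = 3.300
p-value = 0.0021

Since p-value < α = 0.01, we reject H₀.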